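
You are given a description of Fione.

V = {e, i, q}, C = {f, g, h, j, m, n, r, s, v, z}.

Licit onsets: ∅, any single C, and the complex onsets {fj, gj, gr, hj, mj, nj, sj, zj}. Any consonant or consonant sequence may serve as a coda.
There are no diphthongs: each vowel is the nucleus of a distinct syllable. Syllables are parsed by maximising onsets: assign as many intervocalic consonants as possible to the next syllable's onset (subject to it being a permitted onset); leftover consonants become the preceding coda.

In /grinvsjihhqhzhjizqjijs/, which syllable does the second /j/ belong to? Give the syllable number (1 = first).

Nuclei (vowels): i, i, q, i, q, i → 6 syllables.
/i…i/ gap (V1→V2): /nvsj/ — longest licit onset from the right is /sj/, leaving /nv/ as coda.
/i…q/ gap (V2→V3): /hh/ splits as /h/ + /h/ (/h/ is the longest suffix that is a licit onset).
/q…i/ gap (V3→V4): /hzhj/ splits as /hz/ + /hj/ (/hj/ is the longest suffix that is a licit onset).
/i…q/ gap (V4→V5): /z/ is a single consonant, so it becomes the next onset.
/q…i/ gap (V5→V6): /j/ is a single consonant, so it becomes the next onset.
Putting it together: grinv.sjih.hqhz.hji.zq.jijs.
The second /j/ is in the onset of syllable 4 (/hji/).

4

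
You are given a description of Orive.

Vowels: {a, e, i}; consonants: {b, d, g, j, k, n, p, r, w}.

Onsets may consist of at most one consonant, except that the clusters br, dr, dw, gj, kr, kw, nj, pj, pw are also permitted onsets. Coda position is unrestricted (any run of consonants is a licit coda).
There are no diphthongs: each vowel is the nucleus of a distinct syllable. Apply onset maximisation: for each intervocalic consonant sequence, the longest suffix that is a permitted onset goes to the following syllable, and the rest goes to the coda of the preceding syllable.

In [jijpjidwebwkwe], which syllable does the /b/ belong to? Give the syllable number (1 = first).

3

The vowels are i, i, e, e — 4 nuclei, so 4 syllables.
σ1/σ2 boundary: /jpj/ splits as /j/ + /pj/ (/pj/ is the longest suffix that is a licit onset).
σ2/σ3 boundary: /dw/ — entire cluster is a permitted onset → onset /dw/, coda ∅.
σ3/σ4 boundary: /bwkw/ splits as /bw/ + /kw/ (/kw/ is the longest suffix that is a licit onset).
Syllabification: jij.pji.dwebw.kwe.
The /b/ is in the coda of syllable 3 (/dwebw/).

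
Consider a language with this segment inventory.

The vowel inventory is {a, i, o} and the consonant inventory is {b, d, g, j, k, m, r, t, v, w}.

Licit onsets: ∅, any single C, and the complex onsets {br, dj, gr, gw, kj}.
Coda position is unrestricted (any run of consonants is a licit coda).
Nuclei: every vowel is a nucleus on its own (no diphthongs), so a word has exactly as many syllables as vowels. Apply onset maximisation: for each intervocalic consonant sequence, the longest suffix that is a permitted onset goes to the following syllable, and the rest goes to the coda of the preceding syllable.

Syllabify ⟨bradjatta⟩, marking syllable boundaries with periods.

bra.djat.ta

Nuclei (vowels): a, a, a → 3 syllables.
/a…a/ gap (V1→V2): /dj/ — entire cluster is a permitted onset → onset /dj/, coda ∅.
/a…a/ gap (V2→V3): /tt/ splits as /t/ + /t/ (/t/ is the longest suffix that is a licit onset).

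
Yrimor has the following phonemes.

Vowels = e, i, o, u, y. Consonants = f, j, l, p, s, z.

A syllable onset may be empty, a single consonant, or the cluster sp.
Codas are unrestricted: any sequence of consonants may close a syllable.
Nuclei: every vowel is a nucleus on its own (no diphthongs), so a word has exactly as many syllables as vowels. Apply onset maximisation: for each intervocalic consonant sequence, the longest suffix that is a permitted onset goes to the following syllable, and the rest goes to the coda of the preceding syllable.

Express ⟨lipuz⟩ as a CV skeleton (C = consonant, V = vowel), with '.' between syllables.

The vowels are i, u — 2 nuclei, so 2 syllables.
σ1/σ2 boundary: just /p/ — single C goes to the following onset.
Result: li.puz.
Mapping each syllable to C/V: /li/ → CV, /puz/ → CVC.

CV.CVC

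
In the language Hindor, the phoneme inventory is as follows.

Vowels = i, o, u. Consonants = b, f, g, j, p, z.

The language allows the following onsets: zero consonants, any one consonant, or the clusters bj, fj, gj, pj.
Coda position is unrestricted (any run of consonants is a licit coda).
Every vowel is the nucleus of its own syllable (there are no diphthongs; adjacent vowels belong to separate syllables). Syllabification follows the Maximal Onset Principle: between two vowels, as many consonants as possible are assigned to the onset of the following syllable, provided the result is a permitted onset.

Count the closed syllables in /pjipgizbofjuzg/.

The vowels are i, i, o, u — 4 nuclei, so 4 syllables.
/i…i/ gap (V1→V2): /pg/ splits as /p/ + /g/ (/g/ is the longest suffix that is a licit onset).
/i…o/ gap (V2→V3): /zb/; trying suffixes from longest down, /b/ is the first permitted one, so coda /z/ | onset /b/.
/o…u/ gap (V3→V4): cluster /fj/ — /fj/ is itself a permitted onset, so the whole cluster goes right; preceding coda = ∅.
So the parse is pjip.giz.bo.fjuzg.
Classifying each syllable: /pjip/ (closed), /giz/ (closed), /bo/ (open), /fjuzg/ (closed).
Closed syllables: 3.

3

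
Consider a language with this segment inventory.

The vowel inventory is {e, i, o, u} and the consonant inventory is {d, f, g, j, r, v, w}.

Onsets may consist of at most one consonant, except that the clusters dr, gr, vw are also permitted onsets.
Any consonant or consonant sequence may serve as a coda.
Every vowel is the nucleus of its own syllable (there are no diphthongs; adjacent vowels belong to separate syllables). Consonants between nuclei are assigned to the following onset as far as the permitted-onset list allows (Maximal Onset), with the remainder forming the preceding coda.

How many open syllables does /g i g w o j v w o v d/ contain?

Vowels present: i, o, o; each is a nucleus, giving 3 syllables.
Between /i/ (V1) and /o/ (V2): /gw/ — longest licit onset from the right is /w/, leaving /g/ as coda.
Between /o/ (V2) and /o/ (V3): /jvw/; trying suffixes from longest down, /vw/ is the first permitted one, so coda /j/ | onset /vw/.
So the parse is gig.woj.vwovd.
Classifying each syllable: /gig/ (closed), /woj/ (closed), /vwovd/ (closed).
Open syllables: 0.

0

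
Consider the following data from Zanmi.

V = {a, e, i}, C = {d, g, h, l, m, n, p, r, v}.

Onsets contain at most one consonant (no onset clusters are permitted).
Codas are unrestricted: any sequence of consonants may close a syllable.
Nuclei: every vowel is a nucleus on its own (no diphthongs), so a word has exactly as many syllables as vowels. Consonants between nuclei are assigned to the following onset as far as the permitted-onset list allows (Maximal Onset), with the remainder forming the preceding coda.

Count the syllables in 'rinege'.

3

The vowels are i, e, e — 3 nuclei, so 3 syllables.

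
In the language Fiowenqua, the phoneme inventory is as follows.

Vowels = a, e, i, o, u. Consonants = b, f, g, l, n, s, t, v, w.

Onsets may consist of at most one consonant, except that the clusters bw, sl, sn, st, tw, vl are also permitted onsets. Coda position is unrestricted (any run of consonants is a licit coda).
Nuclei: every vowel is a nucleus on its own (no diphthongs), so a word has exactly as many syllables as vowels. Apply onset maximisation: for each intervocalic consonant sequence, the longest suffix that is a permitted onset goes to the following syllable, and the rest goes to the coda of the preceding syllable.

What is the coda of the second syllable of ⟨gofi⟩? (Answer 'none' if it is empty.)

The vowels are o, i — 2 nuclei, so 2 syllables.
/o…i/ gap (V1→V2): just /f/ — single C goes to the following onset.
Syllabification: go.fi.
Syllable 2 is /fi/: onset /f/, nucleus /i/, coda ∅.

none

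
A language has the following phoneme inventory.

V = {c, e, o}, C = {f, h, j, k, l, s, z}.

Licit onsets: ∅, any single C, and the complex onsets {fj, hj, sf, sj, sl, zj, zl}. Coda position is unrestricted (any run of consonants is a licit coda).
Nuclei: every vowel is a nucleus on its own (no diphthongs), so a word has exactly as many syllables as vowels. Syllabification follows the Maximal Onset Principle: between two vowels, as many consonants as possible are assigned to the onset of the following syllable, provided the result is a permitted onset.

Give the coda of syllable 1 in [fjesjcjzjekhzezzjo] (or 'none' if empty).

none

Nuclei (vowels): e, c, e, e, o → 5 syllables.
V1 /e/ – V2 /c/: cluster /sj/ — /sj/ is itself a permitted onset, so the whole cluster goes right; preceding coda = ∅.
V2 /c/ – V3 /e/: /jzj/ — longest licit onset from the right is /zj/, leaving /j/ as coda.
V3 /e/ – V4 /e/: cluster /khz/ — the longest permitted-onset suffix is /z/; onset = /z/, preceding coda = /kh/.
V4 /e/ – V5 /o/: cluster /zzj/ — the longest permitted-onset suffix is /zj/; onset = /zj/, preceding coda = /z/.
Syllabification: fje.sjcj.zjekh.zez.zjo.
Syllable 1 is /fje/: onset /fj/, nucleus /e/, coda ∅.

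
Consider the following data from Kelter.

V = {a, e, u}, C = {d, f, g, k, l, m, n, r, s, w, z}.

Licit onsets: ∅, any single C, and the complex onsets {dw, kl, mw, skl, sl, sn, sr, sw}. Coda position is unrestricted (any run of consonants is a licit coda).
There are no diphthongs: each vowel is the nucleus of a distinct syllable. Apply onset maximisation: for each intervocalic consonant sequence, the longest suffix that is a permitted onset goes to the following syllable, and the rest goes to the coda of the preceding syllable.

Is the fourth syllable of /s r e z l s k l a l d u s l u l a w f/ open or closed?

open

Nuclei (vowels): e, a, u, u, a → 5 syllables.
/e…a/ gap (V1→V2): /zlskl/ — longest licit onset from the right is /skl/, leaving /zl/ as coda.
/a…u/ gap (V2→V3): /ld/; trying suffixes from longest down, /d/ is the first permitted one, so coda /l/ | onset /d/.
/u…u/ gap (V3→V4): cluster /sl/ — /sl/ is itself a permitted onset, so the whole cluster goes right; preceding coda = ∅.
/u…a/ gap (V4→V5): /l/ is a single consonant, so it becomes the next onset.
Syllabification: srezl.sklal.du.slu.lawf.
Syllable 4 is /slu/; it ends in its nucleus with no coda, so it is open.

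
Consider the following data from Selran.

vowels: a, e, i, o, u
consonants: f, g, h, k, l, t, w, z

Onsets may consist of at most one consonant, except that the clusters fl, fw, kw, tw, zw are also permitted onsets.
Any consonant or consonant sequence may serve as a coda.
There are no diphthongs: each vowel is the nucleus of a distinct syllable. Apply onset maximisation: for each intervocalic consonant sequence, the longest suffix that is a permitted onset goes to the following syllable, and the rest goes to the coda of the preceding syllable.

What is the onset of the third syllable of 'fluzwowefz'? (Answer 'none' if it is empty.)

Vowels present: u, o, e; each is a nucleus, giving 3 syllables.
/u…o/ gap (V1→V2): /zw/ — entire cluster is a permitted onset → onset /zw/, coda ∅.
/o…e/ gap (V2→V3): just /w/ — single C goes to the following onset.
Syllabification: flu.zwo.wefz.
Syllable 3 is /wefz/: onset /w/, nucleus /e/, coda /fz/.

w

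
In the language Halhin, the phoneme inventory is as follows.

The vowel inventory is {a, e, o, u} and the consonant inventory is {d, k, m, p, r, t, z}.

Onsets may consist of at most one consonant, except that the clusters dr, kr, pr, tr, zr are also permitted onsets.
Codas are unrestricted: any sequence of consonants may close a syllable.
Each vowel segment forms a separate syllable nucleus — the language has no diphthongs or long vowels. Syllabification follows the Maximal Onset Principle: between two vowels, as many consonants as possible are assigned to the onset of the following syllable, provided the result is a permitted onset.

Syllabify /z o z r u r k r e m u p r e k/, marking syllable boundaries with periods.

The vowels are o, u, e, u, e — 5 nuclei, so 5 syllables.
σ1/σ2 boundary: cluster /zr/ — /zr/ is itself a permitted onset, so the whole cluster goes right; preceding coda = ∅.
σ2/σ3 boundary: /rkr/ splits as /r/ + /kr/ (/kr/ is the longest suffix that is a licit onset).
σ3/σ4 boundary: just /m/ — single C goes to the following onset.
σ4/σ5 boundary: /pr/ is a licit onset in full, so it all attaches to the next syllable.

zo.zrur.kre.mu.prek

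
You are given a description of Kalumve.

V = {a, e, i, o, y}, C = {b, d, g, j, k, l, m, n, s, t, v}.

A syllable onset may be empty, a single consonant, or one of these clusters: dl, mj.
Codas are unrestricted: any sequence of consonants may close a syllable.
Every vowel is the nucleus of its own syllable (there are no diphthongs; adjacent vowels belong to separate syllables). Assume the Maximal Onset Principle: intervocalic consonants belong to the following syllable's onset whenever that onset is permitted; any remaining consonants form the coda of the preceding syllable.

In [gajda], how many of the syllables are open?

1

Nuclei (vowels): a, a → 2 syllables.
V1 /a/ – V2 /a/: /jd/ splits as /j/ + /d/ (/d/ is the longest suffix that is a licit onset).
Putting it together: gaj.da.
Classifying each syllable: /gaj/ (closed), /da/ (open).
Open syllables: 1.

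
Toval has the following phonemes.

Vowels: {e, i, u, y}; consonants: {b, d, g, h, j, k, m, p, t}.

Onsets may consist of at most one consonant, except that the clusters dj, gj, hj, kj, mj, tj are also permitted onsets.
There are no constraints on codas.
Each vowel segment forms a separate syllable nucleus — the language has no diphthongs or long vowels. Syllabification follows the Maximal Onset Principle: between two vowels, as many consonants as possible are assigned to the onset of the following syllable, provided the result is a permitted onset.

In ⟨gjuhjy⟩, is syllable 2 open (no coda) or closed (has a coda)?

The vowels are u, y — 2 nuclei, so 2 syllables.
/u…y/ gap (V1→V2): /hj/ is a licit onset in full, so it all attaches to the next syllable.
Putting it together: gju.hjy.
Syllable 2 is /hjy/; it ends in its nucleus with no coda, so it is open.

open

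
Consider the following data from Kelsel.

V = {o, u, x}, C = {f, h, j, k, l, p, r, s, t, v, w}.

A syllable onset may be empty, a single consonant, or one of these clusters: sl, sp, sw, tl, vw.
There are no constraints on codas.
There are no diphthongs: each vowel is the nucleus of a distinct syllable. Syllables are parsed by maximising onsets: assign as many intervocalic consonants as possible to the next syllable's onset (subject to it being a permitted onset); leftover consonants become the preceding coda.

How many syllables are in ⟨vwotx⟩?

2

The vowels are o, x — 2 nuclei, so 2 syllables.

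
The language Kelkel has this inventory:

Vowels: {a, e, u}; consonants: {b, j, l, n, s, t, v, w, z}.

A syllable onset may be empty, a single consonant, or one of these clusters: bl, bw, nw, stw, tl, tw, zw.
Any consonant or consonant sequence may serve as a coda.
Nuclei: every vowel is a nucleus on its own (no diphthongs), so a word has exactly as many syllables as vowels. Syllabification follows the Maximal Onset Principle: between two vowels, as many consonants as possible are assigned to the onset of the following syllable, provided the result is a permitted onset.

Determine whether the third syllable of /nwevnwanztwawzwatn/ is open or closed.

closed

Nuclei (vowels): e, a, a, a → 4 syllables.
Between /e/ (V1) and /a/ (V2): /vnw/ splits as /v/ + /nw/ (/nw/ is the longest suffix that is a licit onset).
Between /a/ (V2) and /a/ (V3): /nztw/ — longest licit onset from the right is /tw/, leaving /nz/ as coda.
Between /a/ (V3) and /a/ (V4): cluster /wzw/ — the longest permitted-onset suffix is /zw/; onset = /zw/, preceding coda = /w/.
Result: nwev.nwanz.twaw.zwatn.
Syllable 3 is /twaw/ with coda /w/, so it is closed.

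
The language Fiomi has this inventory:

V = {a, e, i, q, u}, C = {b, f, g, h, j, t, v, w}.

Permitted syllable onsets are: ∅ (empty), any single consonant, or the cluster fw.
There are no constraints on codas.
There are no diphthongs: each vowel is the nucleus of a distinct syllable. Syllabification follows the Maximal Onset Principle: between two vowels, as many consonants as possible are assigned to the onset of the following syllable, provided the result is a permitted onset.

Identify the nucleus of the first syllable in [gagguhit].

a

The vowels are a, u, i — 3 nuclei, so 3 syllables.
The first nucleus (vowel 1 from the left) is /a/.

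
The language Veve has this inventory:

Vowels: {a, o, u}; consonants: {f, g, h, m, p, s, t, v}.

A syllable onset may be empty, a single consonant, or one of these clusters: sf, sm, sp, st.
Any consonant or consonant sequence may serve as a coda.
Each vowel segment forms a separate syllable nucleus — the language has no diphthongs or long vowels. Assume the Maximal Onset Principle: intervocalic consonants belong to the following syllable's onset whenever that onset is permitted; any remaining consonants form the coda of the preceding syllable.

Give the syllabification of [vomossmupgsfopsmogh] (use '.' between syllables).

Nuclei (vowels): o, o, u, o, o → 5 syllables.
Between /o/ (V1) and /o/ (V2): just /m/ — single C goes to the following onset.
Between /o/ (V2) and /u/ (V3): cluster /ssm/ — the longest permitted-onset suffix is /sm/; onset = /sm/, preceding coda = /s/.
Between /u/ (V3) and /o/ (V4): cluster /pgsf/ — the longest permitted-onset suffix is /sf/; onset = /sf/, preceding coda = /pg/.
Between /o/ (V4) and /o/ (V5): /psm/ — longest licit onset from the right is /sm/, leaving /p/ as coda.

vo.mos.smupg.sfop.smogh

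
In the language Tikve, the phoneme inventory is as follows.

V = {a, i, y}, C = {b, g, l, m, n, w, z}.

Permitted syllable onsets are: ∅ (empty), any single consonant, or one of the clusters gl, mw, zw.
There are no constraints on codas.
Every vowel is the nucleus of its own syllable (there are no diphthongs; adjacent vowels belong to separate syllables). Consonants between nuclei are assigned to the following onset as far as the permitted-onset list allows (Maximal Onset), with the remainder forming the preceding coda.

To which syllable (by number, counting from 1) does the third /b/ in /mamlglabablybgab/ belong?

4

Nuclei (vowels): a, a, a, y, a → 5 syllables.
/a…a/ gap (V1→V2): /mlgl/ — longest licit onset from the right is /gl/, leaving /ml/ as coda.
/a…a/ gap (V2→V3): just /b/ — single C goes to the following onset.
/a…y/ gap (V3→V4): /bl/ splits as /b/ + /l/ (/l/ is the longest suffix that is a licit onset).
/y…a/ gap (V4→V5): /bg/; trying suffixes from longest down, /g/ is the first permitted one, so coda /b/ | onset /g/.
Syllabification: maml.gla.bab.lyb.gab.
The third /b/ is in the coda of syllable 4 (/lyb/).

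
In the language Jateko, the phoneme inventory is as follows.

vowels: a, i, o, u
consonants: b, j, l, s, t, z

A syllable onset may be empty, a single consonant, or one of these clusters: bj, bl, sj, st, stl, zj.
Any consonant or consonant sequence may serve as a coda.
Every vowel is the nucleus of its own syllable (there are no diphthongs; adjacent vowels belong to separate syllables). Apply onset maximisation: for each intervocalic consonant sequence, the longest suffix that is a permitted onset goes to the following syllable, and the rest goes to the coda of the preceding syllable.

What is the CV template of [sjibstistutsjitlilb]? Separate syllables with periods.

CCVC.CCV.CCVC.CCVC.CVCC

Nuclei (vowels): i, i, u, i, i → 5 syllables.
V1 /i/ – V2 /i/: /bst/ splits as /b/ + /st/ (/st/ is the longest suffix that is a licit onset).
V2 /i/ – V3 /u/: /st/ — entire cluster is a permitted onset → onset /st/, coda ∅.
V3 /u/ – V4 /i/: /tsj/ — longest licit onset from the right is /sj/, leaving /t/ as coda.
V4 /i/ – V5 /i/: /tl/ — longest licit onset from the right is /l/, leaving /t/ as coda.
Syllabification: sjib.sti.stut.sjit.lilb.
Mapping each syllable to C/V: /sjib/ → CCVC, /sti/ → CCV, /stut/ → CCVC, /sjit/ → CCVC, /lilb/ → CVCC.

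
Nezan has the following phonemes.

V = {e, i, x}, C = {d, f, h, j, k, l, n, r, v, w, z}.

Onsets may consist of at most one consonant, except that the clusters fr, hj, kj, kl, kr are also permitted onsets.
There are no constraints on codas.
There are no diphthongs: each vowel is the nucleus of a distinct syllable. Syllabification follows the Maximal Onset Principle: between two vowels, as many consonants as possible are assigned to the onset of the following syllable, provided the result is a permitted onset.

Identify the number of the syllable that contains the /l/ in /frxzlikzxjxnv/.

The vowels are x, i, x, x — 4 nuclei, so 4 syllables.
V1 /x/ – V2 /i/: /zl/ splits as /z/ + /l/ (/l/ is the longest suffix that is a licit onset).
V2 /i/ – V3 /x/: /kz/ splits as /k/ + /z/ (/z/ is the longest suffix that is a licit onset).
V3 /x/ – V4 /x/: /j/ is a single consonant, so it becomes the next onset.
Syllabification: frxz.lik.zx.jxnv.
The /l/ is in the onset of syllable 2 (/lik/).

2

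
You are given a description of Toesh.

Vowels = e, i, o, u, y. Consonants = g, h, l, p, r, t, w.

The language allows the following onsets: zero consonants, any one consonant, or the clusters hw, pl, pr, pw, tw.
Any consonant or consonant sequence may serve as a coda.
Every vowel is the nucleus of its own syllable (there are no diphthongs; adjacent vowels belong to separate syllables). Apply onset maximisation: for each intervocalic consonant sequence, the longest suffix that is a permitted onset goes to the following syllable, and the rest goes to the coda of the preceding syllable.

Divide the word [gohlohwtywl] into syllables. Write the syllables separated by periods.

goh.lohw.tywl

Vowels present: o, o, y; each is a nucleus, giving 3 syllables.
Between /o/ (V1) and /o/ (V2): /hl/ — longest licit onset from the right is /l/, leaving /h/ as coda.
Between /o/ (V2) and /y/ (V3): cluster /hwt/ — the longest permitted-onset suffix is /t/; onset = /t/, preceding coda = /hw/.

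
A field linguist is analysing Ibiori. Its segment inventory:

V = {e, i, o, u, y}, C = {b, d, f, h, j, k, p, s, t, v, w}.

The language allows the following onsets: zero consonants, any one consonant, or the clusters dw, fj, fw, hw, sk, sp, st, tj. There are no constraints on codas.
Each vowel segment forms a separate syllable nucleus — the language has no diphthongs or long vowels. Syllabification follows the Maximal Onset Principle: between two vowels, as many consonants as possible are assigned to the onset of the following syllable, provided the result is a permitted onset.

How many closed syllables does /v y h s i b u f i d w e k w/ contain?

The vowels are y, i, u, i, e — 5 nuclei, so 5 syllables.
/y…i/ gap (V1→V2): /hs/ — longest licit onset from the right is /s/, leaving /h/ as coda.
/i…u/ gap (V2→V3): /b/ is a single consonant, so it becomes the next onset.
/u…i/ gap (V3→V4): /f/ is a single consonant, so it becomes the next onset.
/i…e/ gap (V4→V5): /dw/ is a licit onset in full, so it all attaches to the next syllable.
Syllabification: vyh.si.bu.fi.dwekw.
Classifying each syllable: /vyh/ (closed), /si/ (open), /bu/ (open), /fi/ (open), /dwekw/ (closed).
Closed syllables: 2.

2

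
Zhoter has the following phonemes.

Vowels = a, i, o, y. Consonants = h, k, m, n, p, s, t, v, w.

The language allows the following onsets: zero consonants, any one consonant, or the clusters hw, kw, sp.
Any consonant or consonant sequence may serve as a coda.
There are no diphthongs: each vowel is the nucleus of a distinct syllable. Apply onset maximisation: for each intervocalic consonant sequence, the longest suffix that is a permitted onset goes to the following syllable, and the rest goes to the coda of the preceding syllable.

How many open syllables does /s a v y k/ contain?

1

Vowels present: a, y; each is a nucleus, giving 2 syllables.
Between /a/ (V1) and /y/ (V2): /v/ is a single consonant, so it becomes the next onset.
So the parse is sa.vyk.
Classifying each syllable: /sa/ (open), /vyk/ (closed).
Open syllables: 1.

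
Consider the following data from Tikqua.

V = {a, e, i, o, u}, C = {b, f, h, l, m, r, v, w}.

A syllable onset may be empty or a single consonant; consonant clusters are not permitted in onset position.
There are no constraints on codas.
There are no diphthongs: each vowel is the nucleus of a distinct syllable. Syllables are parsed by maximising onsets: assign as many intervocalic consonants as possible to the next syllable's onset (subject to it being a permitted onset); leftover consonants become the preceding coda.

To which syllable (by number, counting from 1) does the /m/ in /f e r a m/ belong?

2

Nuclei (vowels): e, a → 2 syllables.
σ1/σ2 boundary: /r/ → onset of the next syllable (single consonants are always licit onsets).
Putting it together: fe.ram.
The /m/ is in the coda of syllable 2 (/ram/).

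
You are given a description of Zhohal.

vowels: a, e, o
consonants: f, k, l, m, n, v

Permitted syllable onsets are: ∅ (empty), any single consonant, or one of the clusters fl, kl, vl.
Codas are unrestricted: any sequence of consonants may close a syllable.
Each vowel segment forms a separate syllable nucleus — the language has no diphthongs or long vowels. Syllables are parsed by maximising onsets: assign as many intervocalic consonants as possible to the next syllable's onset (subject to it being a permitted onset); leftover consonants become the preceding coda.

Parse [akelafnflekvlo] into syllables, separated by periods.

a.ke.lafn.flek.vlo

The vowels are a, e, a, e, o — 5 nuclei, so 5 syllables.
Between /a/ (V1) and /e/ (V2): /k/ is a single consonant, so it becomes the next onset.
Between /e/ (V2) and /a/ (V3): /l/ → onset of the next syllable (single consonants are always licit onsets).
Between /a/ (V3) and /e/ (V4): /fnfl/ — longest licit onset from the right is /fl/, leaving /fn/ as coda.
Between /e/ (V4) and /o/ (V5): /kvl/; trying suffixes from longest down, /vl/ is the first permitted one, so coda /k/ | onset /vl/.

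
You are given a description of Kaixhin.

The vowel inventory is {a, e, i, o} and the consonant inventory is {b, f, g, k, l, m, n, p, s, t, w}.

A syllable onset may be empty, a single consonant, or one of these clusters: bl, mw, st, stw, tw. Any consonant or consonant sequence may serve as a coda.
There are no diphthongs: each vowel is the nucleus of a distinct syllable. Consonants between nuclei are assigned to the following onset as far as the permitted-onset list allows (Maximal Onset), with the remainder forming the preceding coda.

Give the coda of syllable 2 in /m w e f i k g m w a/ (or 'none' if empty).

kg

Nuclei (vowels): e, i, a → 3 syllables.
V1 /e/ – V2 /i/: just /f/ — single C goes to the following onset.
V2 /i/ – V3 /a/: /kgmw/; trying suffixes from longest down, /mw/ is the first permitted one, so coda /kg/ | onset /mw/.
Result: mwe.fikg.mwa.
Syllable 2 is /fikg/: onset /f/, nucleus /i/, coda /kg/.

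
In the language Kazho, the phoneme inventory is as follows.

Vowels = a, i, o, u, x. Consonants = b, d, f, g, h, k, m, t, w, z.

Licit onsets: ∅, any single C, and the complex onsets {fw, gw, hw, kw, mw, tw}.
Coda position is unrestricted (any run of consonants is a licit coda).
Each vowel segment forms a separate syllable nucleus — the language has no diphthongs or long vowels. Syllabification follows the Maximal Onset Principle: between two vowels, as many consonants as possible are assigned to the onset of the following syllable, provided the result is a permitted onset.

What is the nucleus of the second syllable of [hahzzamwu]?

Nuclei (vowels): a, a, u → 3 syllables.
The second nucleus (vowel 2 from the left) is /a/.

a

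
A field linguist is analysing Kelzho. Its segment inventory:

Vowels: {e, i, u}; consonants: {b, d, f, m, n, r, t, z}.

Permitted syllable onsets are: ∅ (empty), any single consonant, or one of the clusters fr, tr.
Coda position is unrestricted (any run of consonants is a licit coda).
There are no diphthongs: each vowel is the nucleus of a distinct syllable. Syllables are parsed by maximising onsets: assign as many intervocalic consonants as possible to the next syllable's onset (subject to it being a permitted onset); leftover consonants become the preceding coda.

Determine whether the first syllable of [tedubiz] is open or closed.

open

Nuclei (vowels): e, u, i → 3 syllables.
V1 /e/ – V2 /u/: /d/ is a single consonant, so it becomes the next onset.
V2 /u/ – V3 /i/: just /b/ — single C goes to the following onset.
Result: te.du.biz.
Syllable 1 is /te/; it ends in its nucleus with no coda, so it is open.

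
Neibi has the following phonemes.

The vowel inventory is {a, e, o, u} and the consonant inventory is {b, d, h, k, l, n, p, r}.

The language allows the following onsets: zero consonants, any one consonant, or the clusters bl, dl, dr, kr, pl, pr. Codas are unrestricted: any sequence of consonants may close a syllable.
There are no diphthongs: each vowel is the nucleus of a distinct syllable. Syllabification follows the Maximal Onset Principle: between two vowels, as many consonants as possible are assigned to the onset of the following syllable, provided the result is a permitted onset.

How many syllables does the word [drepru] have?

2

The vowels are e, u — 2 nuclei, so 2 syllables.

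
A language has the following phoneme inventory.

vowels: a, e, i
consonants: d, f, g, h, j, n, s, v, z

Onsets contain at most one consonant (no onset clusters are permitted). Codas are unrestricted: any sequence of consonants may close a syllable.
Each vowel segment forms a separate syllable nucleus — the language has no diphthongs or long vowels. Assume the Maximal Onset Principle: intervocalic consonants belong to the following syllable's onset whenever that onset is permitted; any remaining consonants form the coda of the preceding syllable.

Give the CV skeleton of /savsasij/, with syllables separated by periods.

CVC.CV.CVC

The vowels are a, a, i — 3 nuclei, so 3 syllables.
σ1/σ2 boundary: /vs/ — longest licit onset from the right is /s/, leaving /v/ as coda.
σ2/σ3 boundary: just /s/ — single C goes to the following onset.
So the parse is sav.sa.sij.
Mapping each syllable to C/V: /sav/ → CVC, /sa/ → CV, /sij/ → CVC.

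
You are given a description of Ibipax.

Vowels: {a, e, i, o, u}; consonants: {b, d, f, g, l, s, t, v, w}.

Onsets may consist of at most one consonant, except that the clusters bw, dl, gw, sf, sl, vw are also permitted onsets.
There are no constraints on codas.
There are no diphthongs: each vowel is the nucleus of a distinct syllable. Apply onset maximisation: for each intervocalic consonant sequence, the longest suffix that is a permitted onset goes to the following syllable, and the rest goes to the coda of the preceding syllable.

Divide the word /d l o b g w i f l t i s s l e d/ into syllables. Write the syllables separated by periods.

dlob.gwifl.tis.sled

Nuclei (vowels): o, i, i, e → 4 syllables.
σ1/σ2 boundary: /bgw/ — longest licit onset from the right is /gw/, leaving /b/ as coda.
σ2/σ3 boundary: /flt/ — longest licit onset from the right is /t/, leaving /fl/ as coda.
σ3/σ4 boundary: /ssl/ splits as /s/ + /sl/ (/sl/ is the longest suffix that is a licit onset).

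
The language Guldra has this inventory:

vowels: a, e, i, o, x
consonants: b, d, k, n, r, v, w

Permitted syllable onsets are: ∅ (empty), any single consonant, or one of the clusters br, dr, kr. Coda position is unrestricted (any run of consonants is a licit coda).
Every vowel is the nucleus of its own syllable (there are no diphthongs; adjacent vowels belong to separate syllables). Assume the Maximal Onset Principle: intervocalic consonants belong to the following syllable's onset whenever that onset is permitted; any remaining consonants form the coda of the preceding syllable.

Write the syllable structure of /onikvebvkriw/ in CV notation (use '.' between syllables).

The vowels are o, i, e, i — 4 nuclei, so 4 syllables.
/o…i/ gap (V1→V2): /n/ → onset of the next syllable (single consonants are always licit onsets).
/i…e/ gap (V2→V3): /kv/; trying suffixes from longest down, /v/ is the first permitted one, so coda /k/ | onset /v/.
/e…i/ gap (V3→V4): /bvkr/; trying suffixes from longest down, /kr/ is the first permitted one, so coda /bv/ | onset /kr/.
Putting it together: o.nik.vebv.kriw.
Mapping each syllable to C/V: /o/ → V, /nik/ → CVC, /vebv/ → CVCC, /kriw/ → CCVC.

V.CVC.CVCC.CCVC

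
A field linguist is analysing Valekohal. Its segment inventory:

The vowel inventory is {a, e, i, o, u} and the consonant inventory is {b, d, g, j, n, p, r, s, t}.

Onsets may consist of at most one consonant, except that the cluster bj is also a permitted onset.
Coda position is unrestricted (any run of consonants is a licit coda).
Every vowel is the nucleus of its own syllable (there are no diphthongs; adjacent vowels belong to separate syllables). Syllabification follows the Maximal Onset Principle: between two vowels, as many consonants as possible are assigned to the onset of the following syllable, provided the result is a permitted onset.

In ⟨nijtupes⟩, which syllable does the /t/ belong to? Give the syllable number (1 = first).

2

Vowels present: i, u, e; each is a nucleus, giving 3 syllables.
Between /i/ (V1) and /u/ (V2): cluster /jt/ — the longest permitted-onset suffix is /t/; onset = /t/, preceding coda = /j/.
Between /u/ (V2) and /e/ (V3): just /p/ — single C goes to the following onset.
Putting it together: nij.tu.pes.
The /t/ is in the onset of syllable 2 (/tu/).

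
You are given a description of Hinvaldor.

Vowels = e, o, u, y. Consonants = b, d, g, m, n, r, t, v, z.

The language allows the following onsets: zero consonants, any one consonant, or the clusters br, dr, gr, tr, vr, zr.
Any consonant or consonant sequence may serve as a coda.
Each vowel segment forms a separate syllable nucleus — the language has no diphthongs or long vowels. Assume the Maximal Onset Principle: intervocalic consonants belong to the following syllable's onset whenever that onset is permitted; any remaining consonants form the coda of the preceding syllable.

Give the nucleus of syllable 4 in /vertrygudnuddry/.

Nuclei (vowels): e, y, u, u, y → 5 syllables.
The fourth nucleus (vowel 4 from the left) is /u/.

u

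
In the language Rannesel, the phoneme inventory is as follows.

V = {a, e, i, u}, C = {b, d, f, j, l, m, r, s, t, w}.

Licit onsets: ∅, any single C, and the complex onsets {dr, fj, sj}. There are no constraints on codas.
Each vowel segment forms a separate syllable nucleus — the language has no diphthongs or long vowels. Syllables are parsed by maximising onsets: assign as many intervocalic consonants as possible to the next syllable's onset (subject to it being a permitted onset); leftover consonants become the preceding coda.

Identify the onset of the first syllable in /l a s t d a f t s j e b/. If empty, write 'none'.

Nuclei (vowels): a, a, e → 3 syllables.
/a…a/ gap (V1→V2): /std/ splits as /st/ + /d/ (/d/ is the longest suffix that is a licit onset).
/a…e/ gap (V2→V3): /ftsj/ — longest licit onset from the right is /sj/, leaving /ft/ as coda.
So the parse is last.daft.sjeb.
Syllable 1 is /last/: onset /l/, nucleus /a/, coda /st/.

l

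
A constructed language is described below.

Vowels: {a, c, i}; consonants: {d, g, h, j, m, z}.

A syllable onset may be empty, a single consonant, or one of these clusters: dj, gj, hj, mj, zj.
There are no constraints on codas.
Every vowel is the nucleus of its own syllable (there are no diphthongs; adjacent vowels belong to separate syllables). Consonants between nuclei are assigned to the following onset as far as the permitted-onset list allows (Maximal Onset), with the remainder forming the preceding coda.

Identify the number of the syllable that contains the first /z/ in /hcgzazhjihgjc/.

2

Nuclei (vowels): c, a, i, c → 4 syllables.
V1 /c/ – V2 /a/: /gz/ — longest licit onset from the right is /z/, leaving /g/ as coda.
V2 /a/ – V3 /i/: /zhj/ — longest licit onset from the right is /hj/, leaving /z/ as coda.
V3 /i/ – V4 /c/: cluster /hgj/ — the longest permitted-onset suffix is /gj/; onset = /gj/, preceding coda = /h/.
Syllabification: hcg.zaz.hjih.gjc.
The first /z/ is in the onset of syllable 2 (/zaz/).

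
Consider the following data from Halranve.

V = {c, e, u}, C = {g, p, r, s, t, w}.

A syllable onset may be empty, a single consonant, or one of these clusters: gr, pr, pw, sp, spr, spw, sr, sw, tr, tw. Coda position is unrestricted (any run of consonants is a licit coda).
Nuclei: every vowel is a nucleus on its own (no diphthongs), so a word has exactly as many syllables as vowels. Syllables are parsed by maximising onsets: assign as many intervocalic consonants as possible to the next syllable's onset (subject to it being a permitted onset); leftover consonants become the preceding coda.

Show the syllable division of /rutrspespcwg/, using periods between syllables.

Nuclei (vowels): u, e, c → 3 syllables.
V1 /u/ – V2 /e/: /trsp/; trying suffixes from longest down, /sp/ is the first permitted one, so coda /tr/ | onset /sp/.
V2 /e/ – V3 /c/: /sp/ is a licit onset in full, so it all attaches to the next syllable.

rutr.spe.spcwg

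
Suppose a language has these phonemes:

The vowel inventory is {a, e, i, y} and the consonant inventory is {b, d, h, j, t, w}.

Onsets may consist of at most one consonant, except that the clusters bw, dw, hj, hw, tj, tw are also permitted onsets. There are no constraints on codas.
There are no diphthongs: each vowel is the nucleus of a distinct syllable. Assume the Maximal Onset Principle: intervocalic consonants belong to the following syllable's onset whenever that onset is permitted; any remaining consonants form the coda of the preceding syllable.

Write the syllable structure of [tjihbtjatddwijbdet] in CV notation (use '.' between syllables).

CCVCC.CCVCC.CCVCC.CVC

The vowels are i, a, i, e — 4 nuclei, so 4 syllables.
/i…a/ gap (V1→V2): /hbtj/ — longest licit onset from the right is /tj/, leaving /hb/ as coda.
/a…i/ gap (V2→V3): /tddw/ — longest licit onset from the right is /dw/, leaving /td/ as coda.
/i…e/ gap (V3→V4): cluster /jbd/ — the longest permitted-onset suffix is /d/; onset = /d/, preceding coda = /jb/.
Syllabification: tjihb.tjatd.dwijb.det.
Mapping each syllable to C/V: /tjihb/ → CCVCC, /tjatd/ → CCVCC, /dwijb/ → CCVCC, /det/ → CVC.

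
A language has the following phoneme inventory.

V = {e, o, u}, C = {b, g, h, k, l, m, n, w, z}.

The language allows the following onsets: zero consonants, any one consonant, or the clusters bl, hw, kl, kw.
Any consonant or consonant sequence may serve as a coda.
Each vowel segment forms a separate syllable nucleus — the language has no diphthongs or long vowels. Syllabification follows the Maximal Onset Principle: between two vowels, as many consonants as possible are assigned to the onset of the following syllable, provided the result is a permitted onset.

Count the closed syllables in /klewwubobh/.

Vowels present: e, u, o; each is a nucleus, giving 3 syllables.
/e…u/ gap (V1→V2): /ww/ — longest licit onset from the right is /w/, leaving /w/ as coda.
/u…o/ gap (V2→V3): /b/ → onset of the next syllable (single consonants are always licit onsets).
Result: klew.wu.bobh.
Classifying each syllable: /klew/ (closed), /wu/ (open), /bobh/ (closed).
Closed syllables: 2.

2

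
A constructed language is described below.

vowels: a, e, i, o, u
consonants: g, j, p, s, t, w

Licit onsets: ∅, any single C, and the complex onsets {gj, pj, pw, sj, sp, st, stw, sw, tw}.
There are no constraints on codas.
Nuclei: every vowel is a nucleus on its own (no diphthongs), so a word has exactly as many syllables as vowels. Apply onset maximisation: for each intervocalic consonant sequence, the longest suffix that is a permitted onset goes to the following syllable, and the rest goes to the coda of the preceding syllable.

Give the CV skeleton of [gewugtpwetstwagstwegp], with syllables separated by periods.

CV.CVCC.CCVC.CCCVC.CCCVCC

The vowels are e, u, e, a, e — 5 nuclei, so 5 syllables.
V1 /e/ – V2 /u/: /w/ is a single consonant, so it becomes the next onset.
V2 /u/ – V3 /e/: cluster /gtpw/ — the longest permitted-onset suffix is /pw/; onset = /pw/, preceding coda = /gt/.
V3 /e/ – V4 /a/: cluster /tstw/ — the longest permitted-onset suffix is /stw/; onset = /stw/, preceding coda = /t/.
V4 /a/ – V5 /e/: cluster /gstw/ — the longest permitted-onset suffix is /stw/; onset = /stw/, preceding coda = /g/.
Result: ge.wugt.pwet.stwag.stwegp.
Mapping each syllable to C/V: /ge/ → CV, /wugt/ → CVCC, /pwet/ → CCVC, /stwag/ → CCCVC, /stwegp/ → CCCVCC.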